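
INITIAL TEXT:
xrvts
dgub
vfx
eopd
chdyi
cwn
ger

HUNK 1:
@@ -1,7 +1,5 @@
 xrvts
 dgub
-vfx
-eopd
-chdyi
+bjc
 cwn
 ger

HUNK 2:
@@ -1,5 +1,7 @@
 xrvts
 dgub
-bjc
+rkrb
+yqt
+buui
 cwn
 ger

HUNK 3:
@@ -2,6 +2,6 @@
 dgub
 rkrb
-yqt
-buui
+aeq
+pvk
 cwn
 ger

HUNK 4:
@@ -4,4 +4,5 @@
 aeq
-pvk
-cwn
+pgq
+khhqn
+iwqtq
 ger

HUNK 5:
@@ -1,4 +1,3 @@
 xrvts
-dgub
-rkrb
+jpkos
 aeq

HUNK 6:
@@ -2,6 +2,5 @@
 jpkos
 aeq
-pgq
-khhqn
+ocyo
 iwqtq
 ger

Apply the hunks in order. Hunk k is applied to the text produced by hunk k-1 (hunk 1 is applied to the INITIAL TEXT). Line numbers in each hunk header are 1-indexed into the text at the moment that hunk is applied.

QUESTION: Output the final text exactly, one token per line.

Hunk 1: at line 1 remove [vfx,eopd,chdyi] add [bjc] -> 5 lines: xrvts dgub bjc cwn ger
Hunk 2: at line 1 remove [bjc] add [rkrb,yqt,buui] -> 7 lines: xrvts dgub rkrb yqt buui cwn ger
Hunk 3: at line 2 remove [yqt,buui] add [aeq,pvk] -> 7 lines: xrvts dgub rkrb aeq pvk cwn ger
Hunk 4: at line 4 remove [pvk,cwn] add [pgq,khhqn,iwqtq] -> 8 lines: xrvts dgub rkrb aeq pgq khhqn iwqtq ger
Hunk 5: at line 1 remove [dgub,rkrb] add [jpkos] -> 7 lines: xrvts jpkos aeq pgq khhqn iwqtq ger
Hunk 6: at line 2 remove [pgq,khhqn] add [ocyo] -> 6 lines: xrvts jpkos aeq ocyo iwqtq ger

Answer: xrvts
jpkos
aeq
ocyo
iwqtq
ger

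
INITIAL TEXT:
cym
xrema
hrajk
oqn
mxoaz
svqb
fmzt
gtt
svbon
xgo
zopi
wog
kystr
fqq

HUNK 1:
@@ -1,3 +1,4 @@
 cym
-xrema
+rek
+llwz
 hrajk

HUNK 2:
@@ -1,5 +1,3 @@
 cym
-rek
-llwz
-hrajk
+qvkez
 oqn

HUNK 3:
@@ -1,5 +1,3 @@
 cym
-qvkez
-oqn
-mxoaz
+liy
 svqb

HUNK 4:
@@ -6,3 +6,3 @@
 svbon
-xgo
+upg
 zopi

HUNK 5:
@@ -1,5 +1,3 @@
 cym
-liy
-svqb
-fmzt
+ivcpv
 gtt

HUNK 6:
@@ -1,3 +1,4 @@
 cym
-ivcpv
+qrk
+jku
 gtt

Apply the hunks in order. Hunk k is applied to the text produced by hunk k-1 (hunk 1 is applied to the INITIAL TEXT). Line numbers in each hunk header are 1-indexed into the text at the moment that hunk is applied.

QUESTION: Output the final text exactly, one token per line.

Hunk 1: at line 1 remove [xrema] add [rek,llwz] -> 15 lines: cym rek llwz hrajk oqn mxoaz svqb fmzt gtt svbon xgo zopi wog kystr fqq
Hunk 2: at line 1 remove [rek,llwz,hrajk] add [qvkez] -> 13 lines: cym qvkez oqn mxoaz svqb fmzt gtt svbon xgo zopi wog kystr fqq
Hunk 3: at line 1 remove [qvkez,oqn,mxoaz] add [liy] -> 11 lines: cym liy svqb fmzt gtt svbon xgo zopi wog kystr fqq
Hunk 4: at line 6 remove [xgo] add [upg] -> 11 lines: cym liy svqb fmzt gtt svbon upg zopi wog kystr fqq
Hunk 5: at line 1 remove [liy,svqb,fmzt] add [ivcpv] -> 9 lines: cym ivcpv gtt svbon upg zopi wog kystr fqq
Hunk 6: at line 1 remove [ivcpv] add [qrk,jku] -> 10 lines: cym qrk jku gtt svbon upg zopi wog kystr fqq

Answer: cym
qrk
jku
gtt
svbon
upg
zopi
wog
kystr
fqq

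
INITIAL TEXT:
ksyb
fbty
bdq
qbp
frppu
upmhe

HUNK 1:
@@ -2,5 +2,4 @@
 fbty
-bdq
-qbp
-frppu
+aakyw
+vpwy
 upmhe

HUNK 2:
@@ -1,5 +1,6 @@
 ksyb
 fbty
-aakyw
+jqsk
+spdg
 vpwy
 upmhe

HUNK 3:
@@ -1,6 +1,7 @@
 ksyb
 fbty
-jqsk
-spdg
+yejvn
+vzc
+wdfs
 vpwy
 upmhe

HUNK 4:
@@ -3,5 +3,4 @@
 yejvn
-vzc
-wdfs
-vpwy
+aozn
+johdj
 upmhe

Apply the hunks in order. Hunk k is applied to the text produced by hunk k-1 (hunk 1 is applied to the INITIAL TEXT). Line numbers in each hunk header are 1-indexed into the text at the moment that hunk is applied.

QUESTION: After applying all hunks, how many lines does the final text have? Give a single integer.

Hunk 1: at line 2 remove [bdq,qbp,frppu] add [aakyw,vpwy] -> 5 lines: ksyb fbty aakyw vpwy upmhe
Hunk 2: at line 1 remove [aakyw] add [jqsk,spdg] -> 6 lines: ksyb fbty jqsk spdg vpwy upmhe
Hunk 3: at line 1 remove [jqsk,spdg] add [yejvn,vzc,wdfs] -> 7 lines: ksyb fbty yejvn vzc wdfs vpwy upmhe
Hunk 4: at line 3 remove [vzc,wdfs,vpwy] add [aozn,johdj] -> 6 lines: ksyb fbty yejvn aozn johdj upmhe
Final line count: 6

Answer: 6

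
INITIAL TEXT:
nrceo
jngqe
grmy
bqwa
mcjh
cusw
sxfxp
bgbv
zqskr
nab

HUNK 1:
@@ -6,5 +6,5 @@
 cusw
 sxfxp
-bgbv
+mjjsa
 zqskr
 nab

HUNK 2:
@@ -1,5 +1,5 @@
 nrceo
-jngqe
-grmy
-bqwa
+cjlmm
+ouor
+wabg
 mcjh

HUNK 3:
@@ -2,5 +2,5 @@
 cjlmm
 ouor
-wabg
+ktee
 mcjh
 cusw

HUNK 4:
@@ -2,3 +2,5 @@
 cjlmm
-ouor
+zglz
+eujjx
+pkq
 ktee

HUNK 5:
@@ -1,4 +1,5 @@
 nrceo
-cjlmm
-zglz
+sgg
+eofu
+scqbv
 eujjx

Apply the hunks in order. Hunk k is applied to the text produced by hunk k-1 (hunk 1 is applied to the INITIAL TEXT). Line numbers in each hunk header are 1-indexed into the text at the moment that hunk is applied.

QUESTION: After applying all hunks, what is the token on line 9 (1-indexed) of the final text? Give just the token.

Hunk 1: at line 6 remove [bgbv] add [mjjsa] -> 10 lines: nrceo jngqe grmy bqwa mcjh cusw sxfxp mjjsa zqskr nab
Hunk 2: at line 1 remove [jngqe,grmy,bqwa] add [cjlmm,ouor,wabg] -> 10 lines: nrceo cjlmm ouor wabg mcjh cusw sxfxp mjjsa zqskr nab
Hunk 3: at line 2 remove [wabg] add [ktee] -> 10 lines: nrceo cjlmm ouor ktee mcjh cusw sxfxp mjjsa zqskr nab
Hunk 4: at line 2 remove [ouor] add [zglz,eujjx,pkq] -> 12 lines: nrceo cjlmm zglz eujjx pkq ktee mcjh cusw sxfxp mjjsa zqskr nab
Hunk 5: at line 1 remove [cjlmm,zglz] add [sgg,eofu,scqbv] -> 13 lines: nrceo sgg eofu scqbv eujjx pkq ktee mcjh cusw sxfxp mjjsa zqskr nab
Final line 9: cusw

Answer: cusw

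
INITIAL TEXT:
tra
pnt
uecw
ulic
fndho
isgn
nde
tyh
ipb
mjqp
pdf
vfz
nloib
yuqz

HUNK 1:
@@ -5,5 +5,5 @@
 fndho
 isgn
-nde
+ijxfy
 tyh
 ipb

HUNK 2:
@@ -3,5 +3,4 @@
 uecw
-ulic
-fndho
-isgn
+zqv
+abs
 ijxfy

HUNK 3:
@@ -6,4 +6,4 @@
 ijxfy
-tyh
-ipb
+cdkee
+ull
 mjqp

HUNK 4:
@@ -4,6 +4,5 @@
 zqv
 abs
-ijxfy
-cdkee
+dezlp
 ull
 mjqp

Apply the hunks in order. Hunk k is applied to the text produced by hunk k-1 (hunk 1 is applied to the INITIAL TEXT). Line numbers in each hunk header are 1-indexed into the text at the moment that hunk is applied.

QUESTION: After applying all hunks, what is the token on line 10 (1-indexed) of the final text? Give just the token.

Hunk 1: at line 5 remove [nde] add [ijxfy] -> 14 lines: tra pnt uecw ulic fndho isgn ijxfy tyh ipb mjqp pdf vfz nloib yuqz
Hunk 2: at line 3 remove [ulic,fndho,isgn] add [zqv,abs] -> 13 lines: tra pnt uecw zqv abs ijxfy tyh ipb mjqp pdf vfz nloib yuqz
Hunk 3: at line 6 remove [tyh,ipb] add [cdkee,ull] -> 13 lines: tra pnt uecw zqv abs ijxfy cdkee ull mjqp pdf vfz nloib yuqz
Hunk 4: at line 4 remove [ijxfy,cdkee] add [dezlp] -> 12 lines: tra pnt uecw zqv abs dezlp ull mjqp pdf vfz nloib yuqz
Final line 10: vfz

Answer: vfz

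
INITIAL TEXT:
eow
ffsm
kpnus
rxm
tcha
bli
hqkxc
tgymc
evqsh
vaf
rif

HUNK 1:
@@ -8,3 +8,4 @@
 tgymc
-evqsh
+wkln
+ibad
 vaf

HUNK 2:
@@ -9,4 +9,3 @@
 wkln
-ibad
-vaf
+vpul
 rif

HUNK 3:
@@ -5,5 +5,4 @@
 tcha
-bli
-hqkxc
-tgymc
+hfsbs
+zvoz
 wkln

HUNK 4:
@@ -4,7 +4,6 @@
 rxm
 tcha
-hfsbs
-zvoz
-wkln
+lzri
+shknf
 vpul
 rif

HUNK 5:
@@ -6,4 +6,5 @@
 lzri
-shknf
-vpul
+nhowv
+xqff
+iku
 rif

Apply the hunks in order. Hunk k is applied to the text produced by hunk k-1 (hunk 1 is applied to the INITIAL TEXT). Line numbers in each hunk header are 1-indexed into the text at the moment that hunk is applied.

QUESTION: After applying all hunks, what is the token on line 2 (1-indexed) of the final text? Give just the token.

Answer: ffsm

Derivation:
Hunk 1: at line 8 remove [evqsh] add [wkln,ibad] -> 12 lines: eow ffsm kpnus rxm tcha bli hqkxc tgymc wkln ibad vaf rif
Hunk 2: at line 9 remove [ibad,vaf] add [vpul] -> 11 lines: eow ffsm kpnus rxm tcha bli hqkxc tgymc wkln vpul rif
Hunk 3: at line 5 remove [bli,hqkxc,tgymc] add [hfsbs,zvoz] -> 10 lines: eow ffsm kpnus rxm tcha hfsbs zvoz wkln vpul rif
Hunk 4: at line 4 remove [hfsbs,zvoz,wkln] add [lzri,shknf] -> 9 lines: eow ffsm kpnus rxm tcha lzri shknf vpul rif
Hunk 5: at line 6 remove [shknf,vpul] add [nhowv,xqff,iku] -> 10 lines: eow ffsm kpnus rxm tcha lzri nhowv xqff iku rif
Final line 2: ffsm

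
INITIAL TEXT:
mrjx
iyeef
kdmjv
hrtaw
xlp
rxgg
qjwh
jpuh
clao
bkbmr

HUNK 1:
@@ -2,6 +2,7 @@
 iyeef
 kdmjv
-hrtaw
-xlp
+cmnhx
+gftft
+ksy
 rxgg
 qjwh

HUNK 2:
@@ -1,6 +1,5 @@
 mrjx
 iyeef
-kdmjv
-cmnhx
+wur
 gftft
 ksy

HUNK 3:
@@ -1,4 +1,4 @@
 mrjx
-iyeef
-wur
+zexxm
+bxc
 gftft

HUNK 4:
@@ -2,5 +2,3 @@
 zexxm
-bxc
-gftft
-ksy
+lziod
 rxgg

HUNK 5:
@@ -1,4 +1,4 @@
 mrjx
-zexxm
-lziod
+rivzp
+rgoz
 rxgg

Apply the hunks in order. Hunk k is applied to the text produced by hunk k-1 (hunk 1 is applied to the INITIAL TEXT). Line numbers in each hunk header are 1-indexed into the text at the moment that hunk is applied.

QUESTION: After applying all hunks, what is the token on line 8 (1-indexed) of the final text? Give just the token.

Answer: bkbmr

Derivation:
Hunk 1: at line 2 remove [hrtaw,xlp] add [cmnhx,gftft,ksy] -> 11 lines: mrjx iyeef kdmjv cmnhx gftft ksy rxgg qjwh jpuh clao bkbmr
Hunk 2: at line 1 remove [kdmjv,cmnhx] add [wur] -> 10 lines: mrjx iyeef wur gftft ksy rxgg qjwh jpuh clao bkbmr
Hunk 3: at line 1 remove [iyeef,wur] add [zexxm,bxc] -> 10 lines: mrjx zexxm bxc gftft ksy rxgg qjwh jpuh clao bkbmr
Hunk 4: at line 2 remove [bxc,gftft,ksy] add [lziod] -> 8 lines: mrjx zexxm lziod rxgg qjwh jpuh clao bkbmr
Hunk 5: at line 1 remove [zexxm,lziod] add [rivzp,rgoz] -> 8 lines: mrjx rivzp rgoz rxgg qjwh jpuh clao bkbmr
Final line 8: bkbmr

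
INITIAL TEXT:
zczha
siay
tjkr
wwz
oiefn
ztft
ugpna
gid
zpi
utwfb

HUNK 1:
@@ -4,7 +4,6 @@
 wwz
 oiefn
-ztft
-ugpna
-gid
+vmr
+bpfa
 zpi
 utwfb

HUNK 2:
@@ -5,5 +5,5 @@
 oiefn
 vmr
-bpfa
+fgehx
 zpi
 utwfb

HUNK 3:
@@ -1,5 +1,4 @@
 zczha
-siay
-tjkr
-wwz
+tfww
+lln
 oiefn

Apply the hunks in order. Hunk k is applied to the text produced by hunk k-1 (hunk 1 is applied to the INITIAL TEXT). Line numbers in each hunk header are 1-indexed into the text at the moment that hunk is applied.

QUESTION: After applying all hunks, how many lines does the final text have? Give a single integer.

Hunk 1: at line 4 remove [ztft,ugpna,gid] add [vmr,bpfa] -> 9 lines: zczha siay tjkr wwz oiefn vmr bpfa zpi utwfb
Hunk 2: at line 5 remove [bpfa] add [fgehx] -> 9 lines: zczha siay tjkr wwz oiefn vmr fgehx zpi utwfb
Hunk 3: at line 1 remove [siay,tjkr,wwz] add [tfww,lln] -> 8 lines: zczha tfww lln oiefn vmr fgehx zpi utwfb
Final line count: 8

Answer: 8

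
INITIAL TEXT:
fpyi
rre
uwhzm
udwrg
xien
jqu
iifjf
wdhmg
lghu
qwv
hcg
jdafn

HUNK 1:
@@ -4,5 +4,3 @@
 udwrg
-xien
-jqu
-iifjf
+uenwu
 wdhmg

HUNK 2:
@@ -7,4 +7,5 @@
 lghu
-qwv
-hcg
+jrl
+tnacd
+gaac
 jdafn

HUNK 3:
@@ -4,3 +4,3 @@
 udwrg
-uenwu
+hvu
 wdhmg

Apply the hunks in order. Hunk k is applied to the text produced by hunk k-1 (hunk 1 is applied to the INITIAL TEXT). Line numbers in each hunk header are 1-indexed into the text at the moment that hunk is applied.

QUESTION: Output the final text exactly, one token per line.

Hunk 1: at line 4 remove [xien,jqu,iifjf] add [uenwu] -> 10 lines: fpyi rre uwhzm udwrg uenwu wdhmg lghu qwv hcg jdafn
Hunk 2: at line 7 remove [qwv,hcg] add [jrl,tnacd,gaac] -> 11 lines: fpyi rre uwhzm udwrg uenwu wdhmg lghu jrl tnacd gaac jdafn
Hunk 3: at line 4 remove [uenwu] add [hvu] -> 11 lines: fpyi rre uwhzm udwrg hvu wdhmg lghu jrl tnacd gaac jdafn

Answer: fpyi
rre
uwhzm
udwrg
hvu
wdhmg
lghu
jrl
tnacd
gaac
jdafn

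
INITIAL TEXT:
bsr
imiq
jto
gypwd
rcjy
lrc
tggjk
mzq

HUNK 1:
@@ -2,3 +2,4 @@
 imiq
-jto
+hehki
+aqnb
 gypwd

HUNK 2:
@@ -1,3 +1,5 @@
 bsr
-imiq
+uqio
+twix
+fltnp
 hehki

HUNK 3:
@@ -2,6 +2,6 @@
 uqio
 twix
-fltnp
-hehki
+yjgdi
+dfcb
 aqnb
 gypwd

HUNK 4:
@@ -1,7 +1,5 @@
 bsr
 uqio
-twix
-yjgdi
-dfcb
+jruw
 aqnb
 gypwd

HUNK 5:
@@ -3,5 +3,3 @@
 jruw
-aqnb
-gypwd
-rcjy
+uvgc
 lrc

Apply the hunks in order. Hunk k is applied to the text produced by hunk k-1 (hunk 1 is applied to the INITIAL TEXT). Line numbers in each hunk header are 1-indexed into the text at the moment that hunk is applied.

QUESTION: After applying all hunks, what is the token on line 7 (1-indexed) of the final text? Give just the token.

Answer: mzq

Derivation:
Hunk 1: at line 2 remove [jto] add [hehki,aqnb] -> 9 lines: bsr imiq hehki aqnb gypwd rcjy lrc tggjk mzq
Hunk 2: at line 1 remove [imiq] add [uqio,twix,fltnp] -> 11 lines: bsr uqio twix fltnp hehki aqnb gypwd rcjy lrc tggjk mzq
Hunk 3: at line 2 remove [fltnp,hehki] add [yjgdi,dfcb] -> 11 lines: bsr uqio twix yjgdi dfcb aqnb gypwd rcjy lrc tggjk mzq
Hunk 4: at line 1 remove [twix,yjgdi,dfcb] add [jruw] -> 9 lines: bsr uqio jruw aqnb gypwd rcjy lrc tggjk mzq
Hunk 5: at line 3 remove [aqnb,gypwd,rcjy] add [uvgc] -> 7 lines: bsr uqio jruw uvgc lrc tggjk mzq
Final line 7: mzq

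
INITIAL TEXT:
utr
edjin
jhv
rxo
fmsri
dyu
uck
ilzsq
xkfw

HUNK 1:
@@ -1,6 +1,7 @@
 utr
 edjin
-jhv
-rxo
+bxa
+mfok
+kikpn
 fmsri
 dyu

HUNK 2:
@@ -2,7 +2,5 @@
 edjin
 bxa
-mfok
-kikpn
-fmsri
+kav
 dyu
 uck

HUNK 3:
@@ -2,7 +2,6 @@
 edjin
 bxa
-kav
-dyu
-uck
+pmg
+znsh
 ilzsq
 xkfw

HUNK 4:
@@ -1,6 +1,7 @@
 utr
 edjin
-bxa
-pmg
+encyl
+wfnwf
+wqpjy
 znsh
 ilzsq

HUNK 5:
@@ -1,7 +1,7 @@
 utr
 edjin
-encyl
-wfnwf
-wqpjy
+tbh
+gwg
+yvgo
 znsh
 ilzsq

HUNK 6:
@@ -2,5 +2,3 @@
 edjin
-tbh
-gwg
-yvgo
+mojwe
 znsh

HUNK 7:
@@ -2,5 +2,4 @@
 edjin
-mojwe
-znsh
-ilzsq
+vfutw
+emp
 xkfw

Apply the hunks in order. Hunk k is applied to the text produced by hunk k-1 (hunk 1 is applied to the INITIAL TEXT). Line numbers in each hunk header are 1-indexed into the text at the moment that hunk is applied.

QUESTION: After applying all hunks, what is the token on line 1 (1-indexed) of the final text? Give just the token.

Answer: utr

Derivation:
Hunk 1: at line 1 remove [jhv,rxo] add [bxa,mfok,kikpn] -> 10 lines: utr edjin bxa mfok kikpn fmsri dyu uck ilzsq xkfw
Hunk 2: at line 2 remove [mfok,kikpn,fmsri] add [kav] -> 8 lines: utr edjin bxa kav dyu uck ilzsq xkfw
Hunk 3: at line 2 remove [kav,dyu,uck] add [pmg,znsh] -> 7 lines: utr edjin bxa pmg znsh ilzsq xkfw
Hunk 4: at line 1 remove [bxa,pmg] add [encyl,wfnwf,wqpjy] -> 8 lines: utr edjin encyl wfnwf wqpjy znsh ilzsq xkfw
Hunk 5: at line 1 remove [encyl,wfnwf,wqpjy] add [tbh,gwg,yvgo] -> 8 lines: utr edjin tbh gwg yvgo znsh ilzsq xkfw
Hunk 6: at line 2 remove [tbh,gwg,yvgo] add [mojwe] -> 6 lines: utr edjin mojwe znsh ilzsq xkfw
Hunk 7: at line 2 remove [mojwe,znsh,ilzsq] add [vfutw,emp] -> 5 lines: utr edjin vfutw emp xkfw
Final line 1: utr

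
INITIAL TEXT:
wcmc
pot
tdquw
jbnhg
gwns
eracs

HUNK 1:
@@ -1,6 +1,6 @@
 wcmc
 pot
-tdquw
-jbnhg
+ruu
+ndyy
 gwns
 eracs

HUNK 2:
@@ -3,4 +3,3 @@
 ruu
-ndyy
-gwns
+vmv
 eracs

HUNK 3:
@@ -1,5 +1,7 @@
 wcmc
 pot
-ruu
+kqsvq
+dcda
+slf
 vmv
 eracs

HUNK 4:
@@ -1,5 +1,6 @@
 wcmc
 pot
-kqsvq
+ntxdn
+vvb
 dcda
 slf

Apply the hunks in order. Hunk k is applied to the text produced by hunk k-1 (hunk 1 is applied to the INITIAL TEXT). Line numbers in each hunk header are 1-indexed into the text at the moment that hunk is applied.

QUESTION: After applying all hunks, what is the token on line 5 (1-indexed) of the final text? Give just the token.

Answer: dcda

Derivation:
Hunk 1: at line 1 remove [tdquw,jbnhg] add [ruu,ndyy] -> 6 lines: wcmc pot ruu ndyy gwns eracs
Hunk 2: at line 3 remove [ndyy,gwns] add [vmv] -> 5 lines: wcmc pot ruu vmv eracs
Hunk 3: at line 1 remove [ruu] add [kqsvq,dcda,slf] -> 7 lines: wcmc pot kqsvq dcda slf vmv eracs
Hunk 4: at line 1 remove [kqsvq] add [ntxdn,vvb] -> 8 lines: wcmc pot ntxdn vvb dcda slf vmv eracs
Final line 5: dcda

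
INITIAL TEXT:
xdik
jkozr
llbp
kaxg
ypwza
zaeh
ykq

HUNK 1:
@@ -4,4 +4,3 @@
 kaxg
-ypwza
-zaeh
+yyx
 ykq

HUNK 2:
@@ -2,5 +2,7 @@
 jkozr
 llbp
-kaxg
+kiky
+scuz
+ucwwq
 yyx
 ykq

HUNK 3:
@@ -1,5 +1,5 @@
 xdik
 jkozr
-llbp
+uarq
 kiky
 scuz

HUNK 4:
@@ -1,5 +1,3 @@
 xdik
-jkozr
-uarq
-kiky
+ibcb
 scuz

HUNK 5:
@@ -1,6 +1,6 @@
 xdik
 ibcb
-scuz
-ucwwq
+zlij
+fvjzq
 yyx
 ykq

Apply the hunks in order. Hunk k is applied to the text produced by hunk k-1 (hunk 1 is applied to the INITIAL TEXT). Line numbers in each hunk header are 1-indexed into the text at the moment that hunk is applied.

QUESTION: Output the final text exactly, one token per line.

Answer: xdik
ibcb
zlij
fvjzq
yyx
ykq

Derivation:
Hunk 1: at line 4 remove [ypwza,zaeh] add [yyx] -> 6 lines: xdik jkozr llbp kaxg yyx ykq
Hunk 2: at line 2 remove [kaxg] add [kiky,scuz,ucwwq] -> 8 lines: xdik jkozr llbp kiky scuz ucwwq yyx ykq
Hunk 3: at line 1 remove [llbp] add [uarq] -> 8 lines: xdik jkozr uarq kiky scuz ucwwq yyx ykq
Hunk 4: at line 1 remove [jkozr,uarq,kiky] add [ibcb] -> 6 lines: xdik ibcb scuz ucwwq yyx ykq
Hunk 5: at line 1 remove [scuz,ucwwq] add [zlij,fvjzq] -> 6 lines: xdik ibcb zlij fvjzq yyx ykq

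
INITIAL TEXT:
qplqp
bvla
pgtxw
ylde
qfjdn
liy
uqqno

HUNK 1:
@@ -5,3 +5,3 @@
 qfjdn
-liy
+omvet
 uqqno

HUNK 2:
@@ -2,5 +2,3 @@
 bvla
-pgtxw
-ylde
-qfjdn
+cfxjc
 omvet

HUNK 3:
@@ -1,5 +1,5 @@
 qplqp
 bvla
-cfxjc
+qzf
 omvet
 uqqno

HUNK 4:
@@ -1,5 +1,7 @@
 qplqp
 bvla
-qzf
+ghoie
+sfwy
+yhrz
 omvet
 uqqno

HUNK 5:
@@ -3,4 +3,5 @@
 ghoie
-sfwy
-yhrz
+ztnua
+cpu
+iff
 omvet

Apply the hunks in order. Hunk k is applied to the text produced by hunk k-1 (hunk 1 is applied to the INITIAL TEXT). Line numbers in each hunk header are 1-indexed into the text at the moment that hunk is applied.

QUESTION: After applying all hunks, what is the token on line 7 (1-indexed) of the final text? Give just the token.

Answer: omvet

Derivation:
Hunk 1: at line 5 remove [liy] add [omvet] -> 7 lines: qplqp bvla pgtxw ylde qfjdn omvet uqqno
Hunk 2: at line 2 remove [pgtxw,ylde,qfjdn] add [cfxjc] -> 5 lines: qplqp bvla cfxjc omvet uqqno
Hunk 3: at line 1 remove [cfxjc] add [qzf] -> 5 lines: qplqp bvla qzf omvet uqqno
Hunk 4: at line 1 remove [qzf] add [ghoie,sfwy,yhrz] -> 7 lines: qplqp bvla ghoie sfwy yhrz omvet uqqno
Hunk 5: at line 3 remove [sfwy,yhrz] add [ztnua,cpu,iff] -> 8 lines: qplqp bvla ghoie ztnua cpu iff omvet uqqno
Final line 7: omvet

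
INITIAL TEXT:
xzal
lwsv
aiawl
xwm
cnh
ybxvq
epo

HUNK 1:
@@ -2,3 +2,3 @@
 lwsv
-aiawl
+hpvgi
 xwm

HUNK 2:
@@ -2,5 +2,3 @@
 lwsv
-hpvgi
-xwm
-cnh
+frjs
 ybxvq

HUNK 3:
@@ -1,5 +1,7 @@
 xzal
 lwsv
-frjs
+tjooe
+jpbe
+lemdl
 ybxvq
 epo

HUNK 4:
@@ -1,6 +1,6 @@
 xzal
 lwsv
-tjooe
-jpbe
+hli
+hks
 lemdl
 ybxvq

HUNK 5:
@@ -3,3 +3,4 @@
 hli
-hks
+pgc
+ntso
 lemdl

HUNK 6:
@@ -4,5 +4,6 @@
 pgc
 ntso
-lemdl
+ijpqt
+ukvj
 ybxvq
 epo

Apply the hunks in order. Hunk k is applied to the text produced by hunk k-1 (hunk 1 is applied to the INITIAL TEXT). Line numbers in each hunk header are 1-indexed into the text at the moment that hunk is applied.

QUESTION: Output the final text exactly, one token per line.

Answer: xzal
lwsv
hli
pgc
ntso
ijpqt
ukvj
ybxvq
epo

Derivation:
Hunk 1: at line 2 remove [aiawl] add [hpvgi] -> 7 lines: xzal lwsv hpvgi xwm cnh ybxvq epo
Hunk 2: at line 2 remove [hpvgi,xwm,cnh] add [frjs] -> 5 lines: xzal lwsv frjs ybxvq epo
Hunk 3: at line 1 remove [frjs] add [tjooe,jpbe,lemdl] -> 7 lines: xzal lwsv tjooe jpbe lemdl ybxvq epo
Hunk 4: at line 1 remove [tjooe,jpbe] add [hli,hks] -> 7 lines: xzal lwsv hli hks lemdl ybxvq epo
Hunk 5: at line 3 remove [hks] add [pgc,ntso] -> 8 lines: xzal lwsv hli pgc ntso lemdl ybxvq epo
Hunk 6: at line 4 remove [lemdl] add [ijpqt,ukvj] -> 9 lines: xzal lwsv hli pgc ntso ijpqt ukvj ybxvq epo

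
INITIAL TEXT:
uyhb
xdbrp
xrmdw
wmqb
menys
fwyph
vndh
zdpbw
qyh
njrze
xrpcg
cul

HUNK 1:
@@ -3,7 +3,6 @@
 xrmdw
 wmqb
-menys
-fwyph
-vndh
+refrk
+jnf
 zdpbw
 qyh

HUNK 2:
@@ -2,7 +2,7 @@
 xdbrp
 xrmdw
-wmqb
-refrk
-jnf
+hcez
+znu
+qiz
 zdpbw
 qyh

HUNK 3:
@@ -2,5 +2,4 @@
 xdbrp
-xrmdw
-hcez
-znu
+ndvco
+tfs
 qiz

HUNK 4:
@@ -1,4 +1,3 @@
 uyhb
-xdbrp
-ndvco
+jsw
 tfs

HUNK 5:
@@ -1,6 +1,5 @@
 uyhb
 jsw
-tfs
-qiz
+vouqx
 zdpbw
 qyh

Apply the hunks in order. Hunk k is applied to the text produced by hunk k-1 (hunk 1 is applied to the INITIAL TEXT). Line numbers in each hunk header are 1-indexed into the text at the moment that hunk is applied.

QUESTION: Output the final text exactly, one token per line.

Answer: uyhb
jsw
vouqx
zdpbw
qyh
njrze
xrpcg
cul

Derivation:
Hunk 1: at line 3 remove [menys,fwyph,vndh] add [refrk,jnf] -> 11 lines: uyhb xdbrp xrmdw wmqb refrk jnf zdpbw qyh njrze xrpcg cul
Hunk 2: at line 2 remove [wmqb,refrk,jnf] add [hcez,znu,qiz] -> 11 lines: uyhb xdbrp xrmdw hcez znu qiz zdpbw qyh njrze xrpcg cul
Hunk 3: at line 2 remove [xrmdw,hcez,znu] add [ndvco,tfs] -> 10 lines: uyhb xdbrp ndvco tfs qiz zdpbw qyh njrze xrpcg cul
Hunk 4: at line 1 remove [xdbrp,ndvco] add [jsw] -> 9 lines: uyhb jsw tfs qiz zdpbw qyh njrze xrpcg cul
Hunk 5: at line 1 remove [tfs,qiz] add [vouqx] -> 8 lines: uyhb jsw vouqx zdpbw qyh njrze xrpcg cul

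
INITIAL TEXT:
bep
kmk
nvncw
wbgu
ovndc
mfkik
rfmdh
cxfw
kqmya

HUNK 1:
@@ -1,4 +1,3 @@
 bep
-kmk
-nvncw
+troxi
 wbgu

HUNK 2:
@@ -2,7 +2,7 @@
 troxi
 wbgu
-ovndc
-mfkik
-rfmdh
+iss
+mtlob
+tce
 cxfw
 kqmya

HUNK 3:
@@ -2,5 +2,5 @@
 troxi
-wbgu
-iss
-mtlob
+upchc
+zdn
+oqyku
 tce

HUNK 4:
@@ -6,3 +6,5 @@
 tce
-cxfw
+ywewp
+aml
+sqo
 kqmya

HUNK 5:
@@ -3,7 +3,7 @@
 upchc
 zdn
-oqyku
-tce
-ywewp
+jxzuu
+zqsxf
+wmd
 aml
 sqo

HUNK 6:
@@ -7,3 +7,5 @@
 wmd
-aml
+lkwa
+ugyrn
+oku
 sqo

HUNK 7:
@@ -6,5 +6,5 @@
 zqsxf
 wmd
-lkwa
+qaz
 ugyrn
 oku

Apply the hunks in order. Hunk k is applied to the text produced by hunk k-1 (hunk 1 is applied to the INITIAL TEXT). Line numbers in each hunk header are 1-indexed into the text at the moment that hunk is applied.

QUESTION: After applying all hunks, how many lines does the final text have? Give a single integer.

Hunk 1: at line 1 remove [kmk,nvncw] add [troxi] -> 8 lines: bep troxi wbgu ovndc mfkik rfmdh cxfw kqmya
Hunk 2: at line 2 remove [ovndc,mfkik,rfmdh] add [iss,mtlob,tce] -> 8 lines: bep troxi wbgu iss mtlob tce cxfw kqmya
Hunk 3: at line 2 remove [wbgu,iss,mtlob] add [upchc,zdn,oqyku] -> 8 lines: bep troxi upchc zdn oqyku tce cxfw kqmya
Hunk 4: at line 6 remove [cxfw] add [ywewp,aml,sqo] -> 10 lines: bep troxi upchc zdn oqyku tce ywewp aml sqo kqmya
Hunk 5: at line 3 remove [oqyku,tce,ywewp] add [jxzuu,zqsxf,wmd] -> 10 lines: bep troxi upchc zdn jxzuu zqsxf wmd aml sqo kqmya
Hunk 6: at line 7 remove [aml] add [lkwa,ugyrn,oku] -> 12 lines: bep troxi upchc zdn jxzuu zqsxf wmd lkwa ugyrn oku sqo kqmya
Hunk 7: at line 6 remove [lkwa] add [qaz] -> 12 lines: bep troxi upchc zdn jxzuu zqsxf wmd qaz ugyrn oku sqo kqmya
Final line count: 12

Answer: 12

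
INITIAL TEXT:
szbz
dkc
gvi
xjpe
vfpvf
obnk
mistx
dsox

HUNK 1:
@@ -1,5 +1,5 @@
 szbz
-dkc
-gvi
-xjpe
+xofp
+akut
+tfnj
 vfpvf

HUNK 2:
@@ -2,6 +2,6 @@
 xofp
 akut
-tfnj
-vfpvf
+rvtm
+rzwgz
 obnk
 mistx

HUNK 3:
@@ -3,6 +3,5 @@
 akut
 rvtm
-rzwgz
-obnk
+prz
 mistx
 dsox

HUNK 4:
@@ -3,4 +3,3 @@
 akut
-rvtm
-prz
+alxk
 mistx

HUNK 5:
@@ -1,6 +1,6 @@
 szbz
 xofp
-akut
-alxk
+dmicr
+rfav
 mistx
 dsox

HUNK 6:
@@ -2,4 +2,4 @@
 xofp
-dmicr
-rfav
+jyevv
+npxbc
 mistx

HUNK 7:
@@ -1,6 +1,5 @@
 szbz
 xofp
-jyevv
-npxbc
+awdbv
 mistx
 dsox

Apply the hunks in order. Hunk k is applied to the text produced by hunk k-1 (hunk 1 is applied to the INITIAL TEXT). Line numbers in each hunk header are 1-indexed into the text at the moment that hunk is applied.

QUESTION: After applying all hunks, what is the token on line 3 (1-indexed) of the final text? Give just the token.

Hunk 1: at line 1 remove [dkc,gvi,xjpe] add [xofp,akut,tfnj] -> 8 lines: szbz xofp akut tfnj vfpvf obnk mistx dsox
Hunk 2: at line 2 remove [tfnj,vfpvf] add [rvtm,rzwgz] -> 8 lines: szbz xofp akut rvtm rzwgz obnk mistx dsox
Hunk 3: at line 3 remove [rzwgz,obnk] add [prz] -> 7 lines: szbz xofp akut rvtm prz mistx dsox
Hunk 4: at line 3 remove [rvtm,prz] add [alxk] -> 6 lines: szbz xofp akut alxk mistx dsox
Hunk 5: at line 1 remove [akut,alxk] add [dmicr,rfav] -> 6 lines: szbz xofp dmicr rfav mistx dsox
Hunk 6: at line 2 remove [dmicr,rfav] add [jyevv,npxbc] -> 6 lines: szbz xofp jyevv npxbc mistx dsox
Hunk 7: at line 1 remove [jyevv,npxbc] add [awdbv] -> 5 lines: szbz xofp awdbv mistx dsox
Final line 3: awdbv

Answer: awdbv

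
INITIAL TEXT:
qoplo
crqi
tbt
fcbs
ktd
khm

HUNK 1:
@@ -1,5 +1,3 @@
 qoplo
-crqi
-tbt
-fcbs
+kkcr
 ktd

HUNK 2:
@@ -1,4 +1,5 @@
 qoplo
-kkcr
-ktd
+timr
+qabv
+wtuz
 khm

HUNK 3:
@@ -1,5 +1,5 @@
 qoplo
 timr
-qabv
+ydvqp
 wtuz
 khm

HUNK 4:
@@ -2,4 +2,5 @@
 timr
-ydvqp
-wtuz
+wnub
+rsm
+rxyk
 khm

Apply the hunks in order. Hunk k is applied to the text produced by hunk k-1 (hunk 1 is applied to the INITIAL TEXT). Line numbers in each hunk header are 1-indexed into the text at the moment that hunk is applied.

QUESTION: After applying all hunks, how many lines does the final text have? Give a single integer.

Answer: 6

Derivation:
Hunk 1: at line 1 remove [crqi,tbt,fcbs] add [kkcr] -> 4 lines: qoplo kkcr ktd khm
Hunk 2: at line 1 remove [kkcr,ktd] add [timr,qabv,wtuz] -> 5 lines: qoplo timr qabv wtuz khm
Hunk 3: at line 1 remove [qabv] add [ydvqp] -> 5 lines: qoplo timr ydvqp wtuz khm
Hunk 4: at line 2 remove [ydvqp,wtuz] add [wnub,rsm,rxyk] -> 6 lines: qoplo timr wnub rsm rxyk khm
Final line count: 6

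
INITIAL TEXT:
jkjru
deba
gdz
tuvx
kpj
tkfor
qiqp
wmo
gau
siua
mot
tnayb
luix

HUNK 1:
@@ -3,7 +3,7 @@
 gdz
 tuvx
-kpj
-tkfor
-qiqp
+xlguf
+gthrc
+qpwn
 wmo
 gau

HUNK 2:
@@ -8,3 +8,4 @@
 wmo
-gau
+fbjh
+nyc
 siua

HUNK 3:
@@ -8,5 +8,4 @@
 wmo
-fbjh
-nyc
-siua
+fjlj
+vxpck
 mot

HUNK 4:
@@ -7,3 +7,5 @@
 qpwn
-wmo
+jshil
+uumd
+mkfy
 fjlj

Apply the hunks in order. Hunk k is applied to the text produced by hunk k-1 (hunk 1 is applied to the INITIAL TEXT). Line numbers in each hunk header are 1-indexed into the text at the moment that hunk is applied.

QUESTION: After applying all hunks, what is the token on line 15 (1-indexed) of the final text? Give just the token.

Answer: luix

Derivation:
Hunk 1: at line 3 remove [kpj,tkfor,qiqp] add [xlguf,gthrc,qpwn] -> 13 lines: jkjru deba gdz tuvx xlguf gthrc qpwn wmo gau siua mot tnayb luix
Hunk 2: at line 8 remove [gau] add [fbjh,nyc] -> 14 lines: jkjru deba gdz tuvx xlguf gthrc qpwn wmo fbjh nyc siua mot tnayb luix
Hunk 3: at line 8 remove [fbjh,nyc,siua] add [fjlj,vxpck] -> 13 lines: jkjru deba gdz tuvx xlguf gthrc qpwn wmo fjlj vxpck mot tnayb luix
Hunk 4: at line 7 remove [wmo] add [jshil,uumd,mkfy] -> 15 lines: jkjru deba gdz tuvx xlguf gthrc qpwn jshil uumd mkfy fjlj vxpck mot tnayb luix
Final line 15: luix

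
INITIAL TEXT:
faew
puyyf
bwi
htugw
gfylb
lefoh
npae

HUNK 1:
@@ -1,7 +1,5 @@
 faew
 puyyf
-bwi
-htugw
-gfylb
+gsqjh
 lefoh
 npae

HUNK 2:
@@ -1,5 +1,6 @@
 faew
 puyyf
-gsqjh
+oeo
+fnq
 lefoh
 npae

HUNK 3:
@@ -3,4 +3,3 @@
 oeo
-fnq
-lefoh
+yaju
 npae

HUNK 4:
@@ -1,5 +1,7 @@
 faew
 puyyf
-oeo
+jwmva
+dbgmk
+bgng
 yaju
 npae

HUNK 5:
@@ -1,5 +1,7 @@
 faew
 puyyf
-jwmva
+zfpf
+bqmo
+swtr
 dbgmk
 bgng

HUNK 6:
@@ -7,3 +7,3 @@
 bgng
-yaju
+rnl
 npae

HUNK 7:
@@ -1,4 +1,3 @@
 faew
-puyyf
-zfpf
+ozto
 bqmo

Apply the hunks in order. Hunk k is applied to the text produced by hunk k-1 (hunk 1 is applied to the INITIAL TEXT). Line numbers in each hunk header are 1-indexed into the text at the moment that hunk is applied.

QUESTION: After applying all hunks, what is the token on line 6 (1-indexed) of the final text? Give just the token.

Hunk 1: at line 1 remove [bwi,htugw,gfylb] add [gsqjh] -> 5 lines: faew puyyf gsqjh lefoh npae
Hunk 2: at line 1 remove [gsqjh] add [oeo,fnq] -> 6 lines: faew puyyf oeo fnq lefoh npae
Hunk 3: at line 3 remove [fnq,lefoh] add [yaju] -> 5 lines: faew puyyf oeo yaju npae
Hunk 4: at line 1 remove [oeo] add [jwmva,dbgmk,bgng] -> 7 lines: faew puyyf jwmva dbgmk bgng yaju npae
Hunk 5: at line 1 remove [jwmva] add [zfpf,bqmo,swtr] -> 9 lines: faew puyyf zfpf bqmo swtr dbgmk bgng yaju npae
Hunk 6: at line 7 remove [yaju] add [rnl] -> 9 lines: faew puyyf zfpf bqmo swtr dbgmk bgng rnl npae
Hunk 7: at line 1 remove [puyyf,zfpf] add [ozto] -> 8 lines: faew ozto bqmo swtr dbgmk bgng rnl npae
Final line 6: bgng

Answer: bgng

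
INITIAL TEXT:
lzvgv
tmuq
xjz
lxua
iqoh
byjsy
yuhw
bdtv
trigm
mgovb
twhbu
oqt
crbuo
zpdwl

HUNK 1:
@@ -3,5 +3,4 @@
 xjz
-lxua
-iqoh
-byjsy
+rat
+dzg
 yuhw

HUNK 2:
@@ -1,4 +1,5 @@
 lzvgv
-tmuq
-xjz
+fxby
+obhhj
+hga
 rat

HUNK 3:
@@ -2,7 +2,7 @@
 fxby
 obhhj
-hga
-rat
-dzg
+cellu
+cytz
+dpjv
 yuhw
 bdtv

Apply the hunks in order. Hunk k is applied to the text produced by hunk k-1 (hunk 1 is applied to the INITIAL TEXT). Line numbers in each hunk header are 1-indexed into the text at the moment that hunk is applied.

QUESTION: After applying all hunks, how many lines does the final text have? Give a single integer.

Answer: 14

Derivation:
Hunk 1: at line 3 remove [lxua,iqoh,byjsy] add [rat,dzg] -> 13 lines: lzvgv tmuq xjz rat dzg yuhw bdtv trigm mgovb twhbu oqt crbuo zpdwl
Hunk 2: at line 1 remove [tmuq,xjz] add [fxby,obhhj,hga] -> 14 lines: lzvgv fxby obhhj hga rat dzg yuhw bdtv trigm mgovb twhbu oqt crbuo zpdwl
Hunk 3: at line 2 remove [hga,rat,dzg] add [cellu,cytz,dpjv] -> 14 lines: lzvgv fxby obhhj cellu cytz dpjv yuhw bdtv trigm mgovb twhbu oqt crbuo zpdwl
Final line count: 14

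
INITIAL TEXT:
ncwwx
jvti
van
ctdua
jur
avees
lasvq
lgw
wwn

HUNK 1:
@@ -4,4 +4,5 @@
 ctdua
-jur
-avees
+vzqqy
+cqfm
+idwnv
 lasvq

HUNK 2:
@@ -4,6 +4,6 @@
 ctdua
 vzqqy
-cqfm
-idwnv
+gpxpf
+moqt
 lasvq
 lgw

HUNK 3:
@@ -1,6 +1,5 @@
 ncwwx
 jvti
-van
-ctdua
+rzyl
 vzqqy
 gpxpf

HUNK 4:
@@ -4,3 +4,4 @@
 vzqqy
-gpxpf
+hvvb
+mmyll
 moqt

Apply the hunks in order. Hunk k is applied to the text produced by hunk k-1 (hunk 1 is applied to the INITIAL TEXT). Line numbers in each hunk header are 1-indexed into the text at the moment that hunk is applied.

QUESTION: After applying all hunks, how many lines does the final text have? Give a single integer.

Answer: 10

Derivation:
Hunk 1: at line 4 remove [jur,avees] add [vzqqy,cqfm,idwnv] -> 10 lines: ncwwx jvti van ctdua vzqqy cqfm idwnv lasvq lgw wwn
Hunk 2: at line 4 remove [cqfm,idwnv] add [gpxpf,moqt] -> 10 lines: ncwwx jvti van ctdua vzqqy gpxpf moqt lasvq lgw wwn
Hunk 3: at line 1 remove [van,ctdua] add [rzyl] -> 9 lines: ncwwx jvti rzyl vzqqy gpxpf moqt lasvq lgw wwn
Hunk 4: at line 4 remove [gpxpf] add [hvvb,mmyll] -> 10 lines: ncwwx jvti rzyl vzqqy hvvb mmyll moqt lasvq lgw wwn
Final line count: 10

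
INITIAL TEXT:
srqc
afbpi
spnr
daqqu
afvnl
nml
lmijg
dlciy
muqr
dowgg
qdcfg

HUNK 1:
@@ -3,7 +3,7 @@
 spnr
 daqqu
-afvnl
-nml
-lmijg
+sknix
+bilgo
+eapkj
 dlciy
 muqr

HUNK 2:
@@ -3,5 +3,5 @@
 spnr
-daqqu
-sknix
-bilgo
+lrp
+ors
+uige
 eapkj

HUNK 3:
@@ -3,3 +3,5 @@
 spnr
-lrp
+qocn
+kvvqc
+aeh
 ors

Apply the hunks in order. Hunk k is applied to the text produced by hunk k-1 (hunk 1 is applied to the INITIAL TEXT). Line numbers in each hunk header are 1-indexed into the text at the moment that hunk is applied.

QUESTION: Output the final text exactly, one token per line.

Answer: srqc
afbpi
spnr
qocn
kvvqc
aeh
ors
uige
eapkj
dlciy
muqr
dowgg
qdcfg

Derivation:
Hunk 1: at line 3 remove [afvnl,nml,lmijg] add [sknix,bilgo,eapkj] -> 11 lines: srqc afbpi spnr daqqu sknix bilgo eapkj dlciy muqr dowgg qdcfg
Hunk 2: at line 3 remove [daqqu,sknix,bilgo] add [lrp,ors,uige] -> 11 lines: srqc afbpi spnr lrp ors uige eapkj dlciy muqr dowgg qdcfg
Hunk 3: at line 3 remove [lrp] add [qocn,kvvqc,aeh] -> 13 lines: srqc afbpi spnr qocn kvvqc aeh ors uige eapkj dlciy muqr dowgg qdcfg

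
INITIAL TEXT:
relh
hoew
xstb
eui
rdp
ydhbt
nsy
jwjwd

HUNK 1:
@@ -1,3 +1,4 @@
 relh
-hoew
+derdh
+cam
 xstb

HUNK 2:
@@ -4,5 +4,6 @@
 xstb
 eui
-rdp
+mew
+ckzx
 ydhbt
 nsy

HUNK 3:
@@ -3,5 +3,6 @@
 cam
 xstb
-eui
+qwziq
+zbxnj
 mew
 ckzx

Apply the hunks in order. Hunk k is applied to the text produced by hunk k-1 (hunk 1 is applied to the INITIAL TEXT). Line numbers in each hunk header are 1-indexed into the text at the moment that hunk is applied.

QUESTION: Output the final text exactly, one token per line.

Answer: relh
derdh
cam
xstb
qwziq
zbxnj
mew
ckzx
ydhbt
nsy
jwjwd

Derivation:
Hunk 1: at line 1 remove [hoew] add [derdh,cam] -> 9 lines: relh derdh cam xstb eui rdp ydhbt nsy jwjwd
Hunk 2: at line 4 remove [rdp] add [mew,ckzx] -> 10 lines: relh derdh cam xstb eui mew ckzx ydhbt nsy jwjwd
Hunk 3: at line 3 remove [eui] add [qwziq,zbxnj] -> 11 lines: relh derdh cam xstb qwziq zbxnj mew ckzx ydhbt nsy jwjwd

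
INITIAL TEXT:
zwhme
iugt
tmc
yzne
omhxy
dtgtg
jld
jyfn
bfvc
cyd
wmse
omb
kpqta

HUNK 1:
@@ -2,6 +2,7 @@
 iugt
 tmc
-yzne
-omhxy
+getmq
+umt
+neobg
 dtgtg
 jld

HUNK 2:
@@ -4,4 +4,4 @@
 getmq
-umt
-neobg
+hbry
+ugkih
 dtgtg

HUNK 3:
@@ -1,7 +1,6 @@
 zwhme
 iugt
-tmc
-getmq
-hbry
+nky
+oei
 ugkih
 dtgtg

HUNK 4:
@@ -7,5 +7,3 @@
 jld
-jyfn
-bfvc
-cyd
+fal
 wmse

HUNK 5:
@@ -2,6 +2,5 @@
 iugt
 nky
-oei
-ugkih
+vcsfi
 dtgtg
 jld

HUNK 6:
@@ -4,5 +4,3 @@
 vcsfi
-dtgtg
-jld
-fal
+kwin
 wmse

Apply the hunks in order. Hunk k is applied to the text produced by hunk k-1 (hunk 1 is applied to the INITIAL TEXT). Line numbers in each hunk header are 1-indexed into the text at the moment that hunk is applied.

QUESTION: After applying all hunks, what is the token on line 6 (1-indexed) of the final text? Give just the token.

Hunk 1: at line 2 remove [yzne,omhxy] add [getmq,umt,neobg] -> 14 lines: zwhme iugt tmc getmq umt neobg dtgtg jld jyfn bfvc cyd wmse omb kpqta
Hunk 2: at line 4 remove [umt,neobg] add [hbry,ugkih] -> 14 lines: zwhme iugt tmc getmq hbry ugkih dtgtg jld jyfn bfvc cyd wmse omb kpqta
Hunk 3: at line 1 remove [tmc,getmq,hbry] add [nky,oei] -> 13 lines: zwhme iugt nky oei ugkih dtgtg jld jyfn bfvc cyd wmse omb kpqta
Hunk 4: at line 7 remove [jyfn,bfvc,cyd] add [fal] -> 11 lines: zwhme iugt nky oei ugkih dtgtg jld fal wmse omb kpqta
Hunk 5: at line 2 remove [oei,ugkih] add [vcsfi] -> 10 lines: zwhme iugt nky vcsfi dtgtg jld fal wmse omb kpqta
Hunk 6: at line 4 remove [dtgtg,jld,fal] add [kwin] -> 8 lines: zwhme iugt nky vcsfi kwin wmse omb kpqta
Final line 6: wmse

Answer: wmse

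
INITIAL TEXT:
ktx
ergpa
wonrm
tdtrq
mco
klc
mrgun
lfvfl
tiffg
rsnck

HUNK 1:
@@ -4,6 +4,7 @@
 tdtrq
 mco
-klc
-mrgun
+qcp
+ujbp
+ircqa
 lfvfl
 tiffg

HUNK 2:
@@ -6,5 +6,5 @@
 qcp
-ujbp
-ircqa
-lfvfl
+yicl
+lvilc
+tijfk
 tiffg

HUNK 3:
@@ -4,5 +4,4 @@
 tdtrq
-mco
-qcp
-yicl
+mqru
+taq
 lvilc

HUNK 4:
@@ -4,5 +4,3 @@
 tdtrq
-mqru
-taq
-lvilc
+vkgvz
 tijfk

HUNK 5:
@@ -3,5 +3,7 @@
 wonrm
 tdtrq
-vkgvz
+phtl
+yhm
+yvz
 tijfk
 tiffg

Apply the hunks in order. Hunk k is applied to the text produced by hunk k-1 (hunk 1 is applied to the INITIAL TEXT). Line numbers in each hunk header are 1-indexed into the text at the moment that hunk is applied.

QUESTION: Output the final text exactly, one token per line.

Answer: ktx
ergpa
wonrm
tdtrq
phtl
yhm
yvz
tijfk
tiffg
rsnck

Derivation:
Hunk 1: at line 4 remove [klc,mrgun] add [qcp,ujbp,ircqa] -> 11 lines: ktx ergpa wonrm tdtrq mco qcp ujbp ircqa lfvfl tiffg rsnck
Hunk 2: at line 6 remove [ujbp,ircqa,lfvfl] add [yicl,lvilc,tijfk] -> 11 lines: ktx ergpa wonrm tdtrq mco qcp yicl lvilc tijfk tiffg rsnck
Hunk 3: at line 4 remove [mco,qcp,yicl] add [mqru,taq] -> 10 lines: ktx ergpa wonrm tdtrq mqru taq lvilc tijfk tiffg rsnck
Hunk 4: at line 4 remove [mqru,taq,lvilc] add [vkgvz] -> 8 lines: ktx ergpa wonrm tdtrq vkgvz tijfk tiffg rsnck
Hunk 5: at line 3 remove [vkgvz] add [phtl,yhm,yvz] -> 10 lines: ktx ergpa wonrm tdtrq phtl yhm yvz tijfk tiffg rsnck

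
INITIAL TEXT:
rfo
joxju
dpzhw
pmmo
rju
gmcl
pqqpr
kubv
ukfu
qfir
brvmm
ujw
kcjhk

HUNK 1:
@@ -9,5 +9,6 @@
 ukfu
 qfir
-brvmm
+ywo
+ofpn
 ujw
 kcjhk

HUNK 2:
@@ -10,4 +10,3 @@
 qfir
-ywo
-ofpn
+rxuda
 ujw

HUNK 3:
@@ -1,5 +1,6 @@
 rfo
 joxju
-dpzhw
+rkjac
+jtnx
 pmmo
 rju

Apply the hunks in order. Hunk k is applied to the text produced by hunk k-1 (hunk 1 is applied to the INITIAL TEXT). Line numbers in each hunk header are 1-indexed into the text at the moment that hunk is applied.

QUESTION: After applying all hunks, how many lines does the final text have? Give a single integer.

Answer: 14

Derivation:
Hunk 1: at line 9 remove [brvmm] add [ywo,ofpn] -> 14 lines: rfo joxju dpzhw pmmo rju gmcl pqqpr kubv ukfu qfir ywo ofpn ujw kcjhk
Hunk 2: at line 10 remove [ywo,ofpn] add [rxuda] -> 13 lines: rfo joxju dpzhw pmmo rju gmcl pqqpr kubv ukfu qfir rxuda ujw kcjhk
Hunk 3: at line 1 remove [dpzhw] add [rkjac,jtnx] -> 14 lines: rfo joxju rkjac jtnx pmmo rju gmcl pqqpr kubv ukfu qfir rxuda ujw kcjhk
Final line count: 14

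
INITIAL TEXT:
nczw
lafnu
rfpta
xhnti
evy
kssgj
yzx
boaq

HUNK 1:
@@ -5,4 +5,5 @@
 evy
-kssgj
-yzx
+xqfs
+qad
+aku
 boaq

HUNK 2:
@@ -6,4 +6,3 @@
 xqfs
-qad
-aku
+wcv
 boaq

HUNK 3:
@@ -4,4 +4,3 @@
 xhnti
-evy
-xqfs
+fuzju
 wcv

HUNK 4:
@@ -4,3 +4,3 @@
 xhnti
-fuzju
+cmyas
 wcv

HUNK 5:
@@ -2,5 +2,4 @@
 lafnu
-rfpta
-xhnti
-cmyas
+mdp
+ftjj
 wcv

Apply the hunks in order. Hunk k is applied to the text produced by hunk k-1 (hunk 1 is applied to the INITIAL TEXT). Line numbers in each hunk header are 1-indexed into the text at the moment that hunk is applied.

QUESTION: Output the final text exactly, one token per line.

Answer: nczw
lafnu
mdp
ftjj
wcv
boaq

Derivation:
Hunk 1: at line 5 remove [kssgj,yzx] add [xqfs,qad,aku] -> 9 lines: nczw lafnu rfpta xhnti evy xqfs qad aku boaq
Hunk 2: at line 6 remove [qad,aku] add [wcv] -> 8 lines: nczw lafnu rfpta xhnti evy xqfs wcv boaq
Hunk 3: at line 4 remove [evy,xqfs] add [fuzju] -> 7 lines: nczw lafnu rfpta xhnti fuzju wcv boaq
Hunk 4: at line 4 remove [fuzju] add [cmyas] -> 7 lines: nczw lafnu rfpta xhnti cmyas wcv boaq
Hunk 5: at line 2 remove [rfpta,xhnti,cmyas] add [mdp,ftjj] -> 6 lines: nczw lafnu mdp ftjj wcv boaq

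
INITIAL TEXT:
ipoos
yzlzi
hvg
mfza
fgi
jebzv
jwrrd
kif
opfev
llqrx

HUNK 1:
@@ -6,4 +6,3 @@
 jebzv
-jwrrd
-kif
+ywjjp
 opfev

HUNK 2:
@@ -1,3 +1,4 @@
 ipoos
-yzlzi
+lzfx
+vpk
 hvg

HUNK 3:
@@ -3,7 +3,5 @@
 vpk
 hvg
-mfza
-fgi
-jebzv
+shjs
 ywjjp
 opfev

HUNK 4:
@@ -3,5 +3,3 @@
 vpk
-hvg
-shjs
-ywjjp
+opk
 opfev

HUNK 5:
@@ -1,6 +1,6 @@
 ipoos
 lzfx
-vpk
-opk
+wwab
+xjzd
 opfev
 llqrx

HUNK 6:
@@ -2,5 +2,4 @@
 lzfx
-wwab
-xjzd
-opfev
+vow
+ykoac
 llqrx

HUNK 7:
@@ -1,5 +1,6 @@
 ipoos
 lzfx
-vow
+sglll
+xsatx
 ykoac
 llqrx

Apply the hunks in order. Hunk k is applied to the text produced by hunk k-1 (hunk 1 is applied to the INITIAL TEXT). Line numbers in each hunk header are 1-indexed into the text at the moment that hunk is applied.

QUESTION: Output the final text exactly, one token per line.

Answer: ipoos
lzfx
sglll
xsatx
ykoac
llqrx

Derivation:
Hunk 1: at line 6 remove [jwrrd,kif] add [ywjjp] -> 9 lines: ipoos yzlzi hvg mfza fgi jebzv ywjjp opfev llqrx
Hunk 2: at line 1 remove [yzlzi] add [lzfx,vpk] -> 10 lines: ipoos lzfx vpk hvg mfza fgi jebzv ywjjp opfev llqrx
Hunk 3: at line 3 remove [mfza,fgi,jebzv] add [shjs] -> 8 lines: ipoos lzfx vpk hvg shjs ywjjp opfev llqrx
Hunk 4: at line 3 remove [hvg,shjs,ywjjp] add [opk] -> 6 lines: ipoos lzfx vpk opk opfev llqrx
Hunk 5: at line 1 remove [vpk,opk] add [wwab,xjzd] -> 6 lines: ipoos lzfx wwab xjzd opfev llqrx
Hunk 6: at line 2 remove [wwab,xjzd,opfev] add [vow,ykoac] -> 5 lines: ipoos lzfx vow ykoac llqrx
Hunk 7: at line 1 remove [vow] add [sglll,xsatx] -> 6 lines: ipoos lzfx sglll xsatx ykoac llqrx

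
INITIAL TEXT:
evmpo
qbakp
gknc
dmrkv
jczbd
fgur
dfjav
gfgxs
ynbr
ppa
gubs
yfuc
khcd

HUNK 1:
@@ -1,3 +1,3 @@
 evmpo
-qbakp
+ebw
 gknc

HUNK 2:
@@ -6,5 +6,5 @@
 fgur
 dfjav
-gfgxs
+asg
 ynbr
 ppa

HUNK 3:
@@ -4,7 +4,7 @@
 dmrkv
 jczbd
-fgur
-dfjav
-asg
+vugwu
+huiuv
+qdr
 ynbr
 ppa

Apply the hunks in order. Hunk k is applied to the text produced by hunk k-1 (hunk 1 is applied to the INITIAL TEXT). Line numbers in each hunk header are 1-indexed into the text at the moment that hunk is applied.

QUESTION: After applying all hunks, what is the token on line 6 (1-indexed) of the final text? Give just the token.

Answer: vugwu

Derivation:
Hunk 1: at line 1 remove [qbakp] add [ebw] -> 13 lines: evmpo ebw gknc dmrkv jczbd fgur dfjav gfgxs ynbr ppa gubs yfuc khcd
Hunk 2: at line 6 remove [gfgxs] add [asg] -> 13 lines: evmpo ebw gknc dmrkv jczbd fgur dfjav asg ynbr ppa gubs yfuc khcd
Hunk 3: at line 4 remove [fgur,dfjav,asg] add [vugwu,huiuv,qdr] -> 13 lines: evmpo ebw gknc dmrkv jczbd vugwu huiuv qdr ynbr ppa gubs yfuc khcd
Final line 6: vugwu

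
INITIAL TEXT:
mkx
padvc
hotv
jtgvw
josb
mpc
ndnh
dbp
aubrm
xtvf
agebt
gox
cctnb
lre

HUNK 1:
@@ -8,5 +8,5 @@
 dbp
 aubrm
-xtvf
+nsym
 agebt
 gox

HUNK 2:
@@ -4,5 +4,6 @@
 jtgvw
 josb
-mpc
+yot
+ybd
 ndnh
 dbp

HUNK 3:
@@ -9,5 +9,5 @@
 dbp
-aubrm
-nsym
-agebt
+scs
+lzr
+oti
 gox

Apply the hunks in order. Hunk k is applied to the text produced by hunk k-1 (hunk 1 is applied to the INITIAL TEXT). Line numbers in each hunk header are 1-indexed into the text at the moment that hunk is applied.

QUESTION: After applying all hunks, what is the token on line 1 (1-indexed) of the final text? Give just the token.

Answer: mkx

Derivation:
Hunk 1: at line 8 remove [xtvf] add [nsym] -> 14 lines: mkx padvc hotv jtgvw josb mpc ndnh dbp aubrm nsym agebt gox cctnb lre
Hunk 2: at line 4 remove [mpc] add [yot,ybd] -> 15 lines: mkx padvc hotv jtgvw josb yot ybd ndnh dbp aubrm nsym agebt gox cctnb lre
Hunk 3: at line 9 remove [aubrm,nsym,agebt] add [scs,lzr,oti] -> 15 lines: mkx padvc hotv jtgvw josb yot ybd ndnh dbp scs lzr oti gox cctnb lre
Final line 1: mkx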